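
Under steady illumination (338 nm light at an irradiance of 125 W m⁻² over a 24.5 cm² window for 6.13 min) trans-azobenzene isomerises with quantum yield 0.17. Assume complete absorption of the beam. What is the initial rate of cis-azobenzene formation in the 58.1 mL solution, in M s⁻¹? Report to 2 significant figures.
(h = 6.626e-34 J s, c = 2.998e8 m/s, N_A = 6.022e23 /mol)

2.5e-6 M s⁻¹

Photon energy at 338 nm: hc/λ = (6.626e-34)(2.998e8)/(338e-9) = 5.877e-19 J.
Energy delivered: (125 W m⁻²)(24.5e-4 m²)(367.8 s) = 112.6 J.
Photons incident: 112.6 / 5.877e-19 = 1.916e20, i.e. 1.916e20/6.022e23 = 3.182e-4 mol.
Product formed: 0.17 × 3.182e-4 = 5.409e-5 mol.
Rate: 5.409e-5 mol / (367.8 s × 0.0581 L) = 2.5e-6 M s⁻¹.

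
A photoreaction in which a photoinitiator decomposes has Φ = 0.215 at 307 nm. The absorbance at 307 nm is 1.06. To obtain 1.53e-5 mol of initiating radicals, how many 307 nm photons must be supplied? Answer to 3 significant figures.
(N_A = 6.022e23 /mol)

Photons that must be absorbed: 1.53e-5 / 0.215 = 7.116e-5 mol.
Fraction absorbed: 1 − 10^(−1.06) = 0.9129.
Incident photons needed: 7.116e-5 / 0.9129 = 7.795e-5 mol.
Photon count: 7.795e-5 × 6.022e23 = 4.69e19.

4.69e19 photons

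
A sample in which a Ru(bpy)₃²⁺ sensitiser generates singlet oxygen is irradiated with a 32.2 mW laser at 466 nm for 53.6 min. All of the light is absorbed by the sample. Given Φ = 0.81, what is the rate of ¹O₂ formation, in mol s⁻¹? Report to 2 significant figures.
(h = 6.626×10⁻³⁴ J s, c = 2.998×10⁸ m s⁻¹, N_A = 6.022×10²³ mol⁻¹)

1.0×10⁻⁷ mol s⁻¹

Photon energy at 466 nm: hc/λ = (6.626×10⁻³⁴)(2.998×10⁸)/(466×10⁻⁹) = 4.263×10⁻¹⁹ J.
Energy delivered: (32.2 mW)(3216 s) = 103.6 J.
Photons incident: 103.6 / 4.263×10⁻¹⁹ = 2.430×10²⁰, i.e. 2.430×10²⁰/6.022×10²³ = 4.035×10⁻⁴ mol.
Product formed: 0.81 × 4.035×10⁻⁴ = 3.268×10⁻⁴ mol.
Rate: 3.268×10⁻⁴ / 3216 s = 1.0×10⁻⁷ mol s⁻¹.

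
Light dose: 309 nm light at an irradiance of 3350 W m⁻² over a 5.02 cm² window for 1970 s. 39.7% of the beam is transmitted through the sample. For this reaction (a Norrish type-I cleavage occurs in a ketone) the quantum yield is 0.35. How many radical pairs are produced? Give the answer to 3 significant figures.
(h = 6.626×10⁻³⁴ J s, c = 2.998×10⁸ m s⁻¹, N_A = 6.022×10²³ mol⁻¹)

1.09×10²¹ radical pairs

Photon energy at 309 nm: hc/λ = (6.626×10⁻³⁴)(2.998×10⁸)/(309×10⁻⁹) = 6.429×10⁻¹⁹ J.
Energy delivered: (3350 W m⁻²)(5.02×10⁻⁴ m²)(1970 s) = 3313 J.
Photons incident: 3313 / 6.429×10⁻¹⁹ = 5.153×10²¹, i.e. 5.153×10²¹/6.022×10²³ = 0.008557 mol.
Fraction absorbed: 1 − 39.7/100 = 0.6030.
Photons absorbed: 0.6030 × 0.008557 = 0.005160 mol.
Product: Φ × n_abs = 0.35 × 0.005160 = 0.001806 mol.
As a count: 0.001806 × 6.022×10²³ = 1.09×10²¹.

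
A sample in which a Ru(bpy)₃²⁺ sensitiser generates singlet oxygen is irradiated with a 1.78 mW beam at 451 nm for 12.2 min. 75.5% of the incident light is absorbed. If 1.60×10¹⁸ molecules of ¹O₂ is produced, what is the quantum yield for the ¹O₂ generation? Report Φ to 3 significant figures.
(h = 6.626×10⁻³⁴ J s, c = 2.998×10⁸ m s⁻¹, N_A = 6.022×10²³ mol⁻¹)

Φ = 0.716

Product: 1.60×10¹⁸ / 6.022×10²³ = 2.657×10⁻⁶ mol.
Photon energy at 451 nm: hc/λ = (6.626×10⁻³⁴)(2.998×10⁸)/(451×10⁻⁹) = 4.405×10⁻¹⁹ J.
Energy delivered: (1.78 mW)(732 s) = 1.303 J.
Photons incident: 1.303 / 4.405×10⁻¹⁹ = 2.958×10¹⁸, i.e. 2.958×10¹⁸/6.022×10²³ = 4.912×10⁻⁶ mol.
Photons absorbed: 0.755 × 4.912×10⁻⁶ = 3.709×10⁻⁶ mol.
Φ = 2.657×10⁻⁶ mol / 3.709×10⁻⁶ mol photons = 0.716.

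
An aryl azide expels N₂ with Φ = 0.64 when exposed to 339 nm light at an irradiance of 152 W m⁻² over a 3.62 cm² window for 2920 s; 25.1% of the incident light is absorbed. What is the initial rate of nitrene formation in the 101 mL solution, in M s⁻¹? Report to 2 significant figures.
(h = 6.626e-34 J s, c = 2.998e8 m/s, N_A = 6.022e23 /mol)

Photon energy at 339 nm: hc/λ = (6.626e-34)(2.998e8)/(339e-9) = 5.860e-19 J.
Energy delivered: (152 W m⁻²)(3.62e-4 m²)(2920 s) = 160.7 J.
Photons incident: 160.7 / 5.860e-19 = 2.742e20, i.e. 2.742e20/6.022e23 = 4.553e-4 mol.
Photons absorbed: 0.251 × 4.553e-4 = 1.143e-4 mol.
Product formed: 0.64 × 1.143e-4 = 7.315e-5 mol.
Rate: 7.315e-5 mol / (2920 s × 0.101 L) = 2.5e-7 M s⁻¹.

2.5e-7 M s⁻¹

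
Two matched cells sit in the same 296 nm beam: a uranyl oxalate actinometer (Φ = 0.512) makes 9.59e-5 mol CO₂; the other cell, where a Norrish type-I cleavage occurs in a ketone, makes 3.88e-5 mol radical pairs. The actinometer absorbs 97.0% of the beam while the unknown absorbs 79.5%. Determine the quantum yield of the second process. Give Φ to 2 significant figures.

Φ = 0.25

Photons absorbed by the actinometer: 9.59e-5 / 0.512 = 1.873e-4 mol.
Incident flux: 1.873e-4 / 0.970 = 1.931e-4 einstein.
Absorbed by unknown: 0.795 × 1.931e-4 = 1.535e-4 mol.
Φ(unknown) = 3.88e-5 / 1.535e-4 = 0.25.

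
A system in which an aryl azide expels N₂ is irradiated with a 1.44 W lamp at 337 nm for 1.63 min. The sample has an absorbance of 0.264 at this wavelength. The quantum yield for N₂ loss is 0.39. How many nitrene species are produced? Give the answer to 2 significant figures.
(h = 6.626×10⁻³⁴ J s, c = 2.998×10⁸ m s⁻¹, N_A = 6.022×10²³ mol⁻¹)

Photon energy at 337 nm: hc/λ = (6.626×10⁻³⁴)(2.998×10⁸)/(337×10⁻⁹) = 5.895×10⁻¹⁹ J.
Energy delivered: (1.44 W)(97.8 s) = 140.8 J.
Photons incident: 140.8 / 5.895×10⁻¹⁹ = 2.388×10²⁰, i.e. 2.388×10²⁰/6.022×10²³ = 3.965×10⁻⁴ mol.
Fraction absorbed: 1 − 10^(−0.264) = 0.4555.
Photons absorbed: 0.4555 × 3.965×10⁻⁴ = 1.806×10⁻⁴ mol.
Product: Φ × n_abs = 0.39 × 1.806×10⁻⁴ = 7.043×10⁻⁵ mol.
As a count: 7.043×10⁻⁵ × 6.022×10²³ = 4.2×10¹⁹.

4.2×10¹⁹ species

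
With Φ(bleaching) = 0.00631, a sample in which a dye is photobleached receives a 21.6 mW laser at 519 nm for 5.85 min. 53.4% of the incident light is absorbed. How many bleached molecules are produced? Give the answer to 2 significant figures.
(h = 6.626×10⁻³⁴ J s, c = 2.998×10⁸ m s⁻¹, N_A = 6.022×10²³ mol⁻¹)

Photon energy at 519 nm: hc/λ = (6.626×10⁻³⁴)(2.998×10⁸)/(519×10⁻⁹) = 3.828×10⁻¹⁹ J.
Energy delivered: (21.6 mW)(351 s) = 7.582 J.
Photons incident: 7.582 / 3.828×10⁻¹⁹ = 1.981×10¹⁹, i.e. 1.981×10¹⁹/6.022×10²³ = 3.290×10⁻⁵ mol.
Photons absorbed: 0.534 × 3.290×10⁻⁵ = 1.757×10⁻⁵ mol.
Product: Φ × n_abs = 0.00631 × 1.757×10⁻⁵ = 1.109×10⁻⁷ mol.
As a count: 1.109×10⁻⁷ × 6.022×10²³ = 6.7×10¹⁶.

6.7×10¹⁶ bleached molecules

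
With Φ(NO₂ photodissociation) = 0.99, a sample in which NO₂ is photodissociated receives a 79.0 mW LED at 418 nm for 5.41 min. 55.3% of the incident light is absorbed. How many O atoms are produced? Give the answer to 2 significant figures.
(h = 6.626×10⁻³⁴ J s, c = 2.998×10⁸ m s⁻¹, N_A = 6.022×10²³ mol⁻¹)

3.0×10¹⁹ atoms

Photon energy at 418 nm: hc/λ = (6.626×10⁻³⁴)(2.998×10⁸)/(418×10⁻⁹) = 4.752×10⁻¹⁹ J.
Energy delivered: (79.0 mW)(324.6 s) = 25.64 J.
Photons incident: 25.64 / 4.752×10⁻¹⁹ = 5.396×10¹⁹, i.e. 5.396×10¹⁹/6.022×10²³ = 8.960×10⁻⁵ mol.
Photons absorbed: 0.553 × 8.960×10⁻⁵ = 4.955×10⁻⁵ mol.
Product: Φ × n_abs = 0.99 × 4.955×10⁻⁵ = 4.905×10⁻⁵ mol.
As a count: 4.905×10⁻⁵ × 6.022×10²³ = 3.0×10¹⁹.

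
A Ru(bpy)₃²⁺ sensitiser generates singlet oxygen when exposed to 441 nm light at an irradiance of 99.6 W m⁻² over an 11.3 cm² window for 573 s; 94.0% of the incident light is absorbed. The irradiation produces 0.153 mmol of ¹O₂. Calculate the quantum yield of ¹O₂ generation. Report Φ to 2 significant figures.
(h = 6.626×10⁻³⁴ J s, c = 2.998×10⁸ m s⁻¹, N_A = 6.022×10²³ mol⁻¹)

Product: 0.153 mmol = 1.53×10⁻⁴ mol.
Photon energy at 441 nm: hc/λ = (6.626×10⁻³⁴)(2.998×10⁸)/(441×10⁻⁹) = 4.504×10⁻¹⁹ J.
Energy delivered: (99.6 W m⁻²)(11.3×10⁻⁴ m²)(573 s) = 64.49 J.
Photons incident: 64.49 / 4.504×10⁻¹⁹ = 1.432×10²⁰, i.e. 1.432×10²⁰/6.022×10²³ = 2.378×10⁻⁴ mol.
Photons absorbed: 0.940 × 2.378×10⁻⁴ = 2.235×10⁻⁴ mol.
Φ = 1.53×10⁻⁴ mol / 2.235×10⁻⁴ mol photons = 0.68.

Φ = 0.68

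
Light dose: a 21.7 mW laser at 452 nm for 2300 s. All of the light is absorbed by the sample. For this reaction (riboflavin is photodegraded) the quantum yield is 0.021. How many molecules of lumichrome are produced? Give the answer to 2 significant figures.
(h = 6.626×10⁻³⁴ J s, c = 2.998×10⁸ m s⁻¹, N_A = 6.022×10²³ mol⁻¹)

Photon energy at 452 nm: hc/λ = (6.626×10⁻³⁴)(2.998×10⁸)/(452×10⁻⁹) = 4.395×10⁻¹⁹ J.
Energy delivered: (21.7 mW)(2300 s) = 49.91 J.
Photons incident: 49.91 / 4.395×10⁻¹⁹ = 1.136×10²⁰, i.e. 1.136×10²⁰/6.022×10²³ = 1.886×10⁻⁴ mol.
Product: Φ × n_abs = 0.021 × 1.886×10⁻⁴ = 3.961×10⁻⁶ mol.
As a count: 3.961×10⁻⁶ × 6.022×10²³ = 2.4×10¹⁸.

2.4×10¹⁸ molecules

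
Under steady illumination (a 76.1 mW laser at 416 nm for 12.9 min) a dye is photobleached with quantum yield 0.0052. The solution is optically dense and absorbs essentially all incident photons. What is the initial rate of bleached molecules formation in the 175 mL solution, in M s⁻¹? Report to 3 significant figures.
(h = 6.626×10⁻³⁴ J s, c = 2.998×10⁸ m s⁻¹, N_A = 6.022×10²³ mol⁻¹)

7.86×10⁻⁹ M s⁻¹

Photon energy at 416 nm: hc/λ = (6.626×10⁻³⁴)(2.998×10⁸)/(416×10⁻⁹) = 4.775×10⁻¹⁹ J.
Energy delivered: (76.1 mW)(774 s) = 58.90 J.
Photons incident: 58.90 / 4.775×10⁻¹⁹ = 1.234×10²⁰, i.e. 1.234×10²⁰/6.022×10²³ = 2.049×10⁻⁴ mol.
Product formed: 0.0052 × 2.049×10⁻⁴ = 1.065×10⁻⁶ mol.
Rate: 1.065×10⁻⁶ mol / (774 s × 0.175 L) = 7.86×10⁻⁹ M s⁻¹.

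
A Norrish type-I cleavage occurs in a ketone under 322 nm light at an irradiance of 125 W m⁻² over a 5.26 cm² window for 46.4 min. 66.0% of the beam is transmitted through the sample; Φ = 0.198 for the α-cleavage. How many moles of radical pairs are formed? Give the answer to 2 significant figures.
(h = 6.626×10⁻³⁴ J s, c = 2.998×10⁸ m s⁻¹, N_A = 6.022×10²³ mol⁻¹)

3.3×10⁻⁵ mol

Photon energy at 322 nm: hc/λ = (6.626×10⁻³⁴)(2.998×10⁸)/(322×10⁻⁹) = 6.169×10⁻¹⁹ J.
Energy delivered: (125 W m⁻²)(5.26×10⁻⁴ m²)(2784 s) = 183.0 J.
Photons incident: 183.0 / 6.169×10⁻¹⁹ = 2.966×10²⁰, i.e. 2.966×10²⁰/6.022×10²³ = 4.925×10⁻⁴ mol.
Fraction absorbed: 1 − 66.0/100 = 0.3400.
Photons absorbed: 0.3400 × 4.925×10⁻⁴ = 1.675×10⁻⁴ mol.
Product: Φ × n_abs = 0.198 × 1.675×10⁻⁴ = 3.317×10⁻⁵ mol.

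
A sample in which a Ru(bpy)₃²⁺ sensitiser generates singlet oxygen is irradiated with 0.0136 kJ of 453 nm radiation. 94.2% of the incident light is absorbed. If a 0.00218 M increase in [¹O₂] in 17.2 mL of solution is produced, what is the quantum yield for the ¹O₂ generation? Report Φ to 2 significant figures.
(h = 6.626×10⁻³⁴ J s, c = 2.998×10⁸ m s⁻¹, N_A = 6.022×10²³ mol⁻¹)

Product: (0.00218 M)(0.0172 L) = 3.750×10⁻⁵ mol.
Photon energy at 453 nm: hc/λ = (6.626×10⁻³⁴)(2.998×10⁸)/(453×10⁻⁹) = 4.385×10⁻¹⁹ J.
Incident energy: 0.0136 kJ = 13.6 J.
Photons incident: 13.6 / 4.385×10⁻¹⁹ = 3.101×10¹⁹, i.e. 3.101×10¹⁹/6.022×10²³ = 5.149×10⁻⁵ mol.
Photons absorbed: 0.942 × 5.149×10⁻⁵ = 4.850×10⁻⁵ mol.
Φ = 3.750×10⁻⁵ mol / 4.850×10⁻⁵ mol photons = 0.77.

Φ = 0.77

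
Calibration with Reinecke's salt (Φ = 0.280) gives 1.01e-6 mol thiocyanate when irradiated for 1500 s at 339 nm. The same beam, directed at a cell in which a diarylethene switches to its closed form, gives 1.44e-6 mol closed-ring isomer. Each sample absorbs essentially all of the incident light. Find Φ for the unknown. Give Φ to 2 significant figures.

Φ = 0.40

Photons absorbed by the actinometer: 1.01e-6 / 0.280 = 3.607e-6 mol.
Φ(unknown) = 1.44e-6 / 3.607e-6 = 0.40.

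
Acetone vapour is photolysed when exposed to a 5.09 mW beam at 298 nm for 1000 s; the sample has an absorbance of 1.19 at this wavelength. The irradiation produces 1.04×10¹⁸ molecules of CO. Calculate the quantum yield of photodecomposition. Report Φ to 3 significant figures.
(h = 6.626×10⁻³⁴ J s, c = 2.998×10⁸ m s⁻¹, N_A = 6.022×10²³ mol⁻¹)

Φ = 0.146

Product: 1.04×10¹⁸ / 6.022×10²³ = 1.727×10⁻⁶ mol.
Photon energy at 298 nm: hc/λ = (6.626×10⁻³⁴)(2.998×10⁸)/(298×10⁻⁹) = 6.666×10⁻¹⁹ J.
Energy delivered: (5.09 mW)(1000 s) = 5.090 J.
Photons incident: 5.090 / 6.666×10⁻¹⁹ = 7.636×10¹⁸, i.e. 7.636×10¹⁸/6.022×10²³ = 1.268×10⁻⁵ mol.
Fraction absorbed: 1 − 10^(−1.19) = 0.9354.
Photons absorbed: 0.9354 × 1.268×10⁻⁵ = 1.186×10⁻⁵ mol.
Φ = 1.727×10⁻⁶ mol / 1.186×10⁻⁵ mol photons = 0.146.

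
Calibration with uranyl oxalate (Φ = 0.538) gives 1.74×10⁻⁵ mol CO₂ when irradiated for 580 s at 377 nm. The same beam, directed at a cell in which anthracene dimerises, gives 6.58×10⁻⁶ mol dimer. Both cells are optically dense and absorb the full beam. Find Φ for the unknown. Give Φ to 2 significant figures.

Φ = 0.20

Photons absorbed by the actinometer: 1.74×10⁻⁵ / 0.538 = 3.234×10⁻⁵ mol.
Φ(unknown) = 6.58×10⁻⁶ / 3.234×10⁻⁵ = 0.20.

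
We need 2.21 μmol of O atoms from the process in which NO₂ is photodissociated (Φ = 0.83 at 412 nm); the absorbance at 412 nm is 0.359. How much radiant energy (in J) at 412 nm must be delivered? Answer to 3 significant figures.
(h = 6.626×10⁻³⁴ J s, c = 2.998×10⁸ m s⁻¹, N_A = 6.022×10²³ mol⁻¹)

Product: 2.21 μmol = 2.21×10⁻⁶ mol.
Photons that must be absorbed: 2.21×10⁻⁶ / 0.83 = 2.663×10⁻⁶ mol.
Fraction absorbed: 1 − 10^(−0.359) = 0.5625.
Incident photons needed: 2.663×10⁻⁶ / 0.5625 = 4.734×10⁻⁶ mol.
Photon energy: hc/λ = 4.822×10⁻¹⁹ J; per mole, 2.904×10⁵ J mol⁻¹.
Energy required: 4.734×10⁻⁶ × 2.904×10⁵ = 1.37 J.

1.37 J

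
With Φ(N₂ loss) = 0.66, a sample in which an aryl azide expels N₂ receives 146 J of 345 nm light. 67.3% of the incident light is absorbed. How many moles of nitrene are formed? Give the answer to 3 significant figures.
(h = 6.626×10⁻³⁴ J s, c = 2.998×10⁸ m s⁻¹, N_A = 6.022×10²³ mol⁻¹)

1.87×10⁻⁴ mol

Photon energy at 345 nm: hc/λ = (6.626×10⁻³⁴)(2.998×10⁸)/(345×10⁻⁹) = 5.758×10⁻¹⁹ J.
Photons incident: 146 / 5.758×10⁻¹⁹ = 2.536×10²⁰, i.e. 2.536×10²⁰/6.022×10²³ = 4.211×10⁻⁴ mol.
Photons absorbed: 0.673 × 4.211×10⁻⁴ = 2.834×10⁻⁴ mol.
Product: Φ × n_abs = 0.66 × 2.834×10⁻⁴ = 1.870×10⁻⁴ mol.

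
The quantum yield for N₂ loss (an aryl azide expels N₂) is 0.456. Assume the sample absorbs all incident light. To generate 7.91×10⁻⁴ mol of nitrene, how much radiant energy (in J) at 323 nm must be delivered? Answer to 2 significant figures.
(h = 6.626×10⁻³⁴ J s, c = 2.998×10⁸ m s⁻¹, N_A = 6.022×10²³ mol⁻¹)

640 J

Photons that must be absorbed: 7.91×10⁻⁴ / 0.456 = 0.001735 mol.
Photon energy: hc/λ = 6.150×10⁻¹⁹ J; per mole, 3.704×10⁵ J mol⁻¹.
Energy required: 0.001735 × 3.704×10⁵ = 640 J.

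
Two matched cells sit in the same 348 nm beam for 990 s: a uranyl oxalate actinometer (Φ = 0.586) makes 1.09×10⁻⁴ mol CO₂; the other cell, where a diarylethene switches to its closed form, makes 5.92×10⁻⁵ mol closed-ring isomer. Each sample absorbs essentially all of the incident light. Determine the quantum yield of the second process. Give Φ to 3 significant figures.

Φ = 0.318

Photons absorbed by the actinometer: 1.09×10⁻⁴ / 0.586 = 1.860×10⁻⁴ mol.
Φ(unknown) = 5.92×10⁻⁵ / 1.860×10⁻⁴ = 0.318.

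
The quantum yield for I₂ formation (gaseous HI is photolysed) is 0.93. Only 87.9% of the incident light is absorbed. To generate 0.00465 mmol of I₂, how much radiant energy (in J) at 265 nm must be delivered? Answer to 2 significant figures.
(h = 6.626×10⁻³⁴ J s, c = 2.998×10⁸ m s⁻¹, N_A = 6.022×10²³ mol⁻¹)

2.6 J

Product: 0.00465 mmol = 4.65×10⁻⁶ mol.
Photons that must be absorbed: 4.65×10⁻⁶ / 0.93 = 5.000×10⁻⁶ mol.
Incident photons needed: 5.000×10⁻⁶ / 0.879 = 5.688×10⁻⁶ mol.
Photon energy: hc/λ = 7.496×10⁻¹⁹ J; per mole, 4.514×10⁵ J mol⁻¹.
Energy required: 5.688×10⁻⁶ × 4.514×10⁵ = 2.6 J.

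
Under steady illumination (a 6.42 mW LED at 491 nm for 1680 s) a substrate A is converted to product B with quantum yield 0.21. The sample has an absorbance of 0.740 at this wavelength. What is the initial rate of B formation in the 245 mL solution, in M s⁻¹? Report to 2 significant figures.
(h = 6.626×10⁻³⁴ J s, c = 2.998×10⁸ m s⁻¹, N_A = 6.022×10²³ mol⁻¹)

Photon energy at 491 nm: hc/λ = (6.626×10⁻³⁴)(2.998×10⁸)/(491×10⁻⁹) = 4.046×10⁻¹⁹ J.
Energy delivered: (6.42 mW)(1680 s) = 10.79 J.
Photons incident: 10.79 / 4.046×10⁻¹⁹ = 2.667×10¹⁹, i.e. 2.667×10¹⁹/6.022×10²³ = 4.429×10⁻⁵ mol.
Fraction absorbed: 1 − 10^(−0.740) = 0.8180.
Photons absorbed: 0.8180 × 4.429×10⁻⁵ = 3.623×10⁻⁵ mol.
Product formed: 0.21 × 3.623×10⁻⁵ = 7.608×10⁻⁶ mol.
Rate: 7.608×10⁻⁶ mol / (1680 s × 0.245 L) = 1.8×10⁻⁸ M s⁻¹.

1.8×10⁻⁸ M s⁻¹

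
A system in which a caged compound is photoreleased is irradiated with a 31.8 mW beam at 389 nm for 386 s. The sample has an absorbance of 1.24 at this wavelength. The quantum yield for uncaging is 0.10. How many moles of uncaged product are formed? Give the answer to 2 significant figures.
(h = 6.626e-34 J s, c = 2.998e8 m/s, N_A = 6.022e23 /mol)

Photon energy at 389 nm: hc/λ = (6.626e-34)(2.998e8)/(389e-9) = 5.107e-19 J.
Energy delivered: (31.8 mW)(386 s) = 12.27 J.
Photons incident: 12.27 / 5.107e-19 = 2.403e19, i.e. 2.403e19/6.022e23 = 3.990e-5 mol.
Fraction absorbed: 1 − 10^(−1.24) = 0.9425.
Photons absorbed: 0.9425 × 3.990e-5 = 3.761e-5 mol.
Product: Φ × n_abs = 0.10 × 3.761e-5 = 3.761e-6 mol.

3.8e-6 mol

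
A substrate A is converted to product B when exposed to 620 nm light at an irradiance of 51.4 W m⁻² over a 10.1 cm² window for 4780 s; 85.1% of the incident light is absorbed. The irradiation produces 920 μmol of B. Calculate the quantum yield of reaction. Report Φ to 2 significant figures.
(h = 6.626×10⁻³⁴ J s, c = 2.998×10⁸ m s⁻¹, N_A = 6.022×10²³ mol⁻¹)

Φ = 0.84

Product: 920 μmol = 9.20×10⁻⁴ mol.
Photon energy at 620 nm: hc/λ = (6.626×10⁻³⁴)(2.998×10⁸)/(620×10⁻⁹) = 3.204×10⁻¹⁹ J.
Energy delivered: (51.4 W m⁻²)(10.1×10⁻⁴ m²)(4780 s) = 248.1 J.
Photons incident: 248.1 / 3.204×10⁻¹⁹ = 7.743×10²⁰, i.e. 7.743×10²⁰/6.022×10²³ = 0.001286 mol.
Photons absorbed: 0.851 × 0.001286 = 0.001094 mol.
Φ = 9.20×10⁻⁴ mol / 0.001094 mol photons = 0.84.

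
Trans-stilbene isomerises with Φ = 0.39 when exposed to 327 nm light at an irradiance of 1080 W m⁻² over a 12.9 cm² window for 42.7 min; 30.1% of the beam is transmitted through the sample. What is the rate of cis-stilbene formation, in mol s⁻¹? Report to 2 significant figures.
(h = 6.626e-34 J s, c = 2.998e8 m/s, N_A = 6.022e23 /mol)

Photon energy at 327 nm: hc/λ = (6.626e-34)(2.998e8)/(327e-9) = 6.075e-19 J.
Energy delivered: (1080 W m⁻²)(12.9e-4 m²)(2562 s) = 3569 J.
Photons incident: 3569 / 6.075e-19 = 5.875e21, i.e. 5.875e21/6.022e23 = 0.009756 mol.
Fraction absorbed: 1 − 30.1/100 = 0.6990.
Photons absorbed: 0.6990 × 0.009756 = 0.006819 mol.
Product formed: 0.39 × 0.006819 = 0.002659 mol.
Rate: 0.002659 / 2562 s = 1.0e-6 mol s⁻¹.

1.0e-6 mol s⁻¹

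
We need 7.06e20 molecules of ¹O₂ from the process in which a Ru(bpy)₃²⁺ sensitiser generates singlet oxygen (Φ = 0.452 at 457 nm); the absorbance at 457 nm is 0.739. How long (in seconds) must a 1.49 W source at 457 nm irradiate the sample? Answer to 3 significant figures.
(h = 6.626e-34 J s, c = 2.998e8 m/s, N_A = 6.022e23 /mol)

Product: 7.06e20 / 6.022e23 = 0.001172 mol.
Photons that must be absorbed: 0.001172 / 0.452 = 0.002593 mol.
Fraction absorbed: 1 − 10^(−0.739) = 0.8176.
Incident photons needed: 0.002593 / 0.8176 = 0.003171 mol.
Photon energy: hc/λ = 4.347e-19 J; per mole, 2.618e5 J mol⁻¹.
Energy required: 0.003171 × 2.618e5 = 830.2 J.
Time: 830.2 J / 1.49 W = 557 s.

t ≈ 557 s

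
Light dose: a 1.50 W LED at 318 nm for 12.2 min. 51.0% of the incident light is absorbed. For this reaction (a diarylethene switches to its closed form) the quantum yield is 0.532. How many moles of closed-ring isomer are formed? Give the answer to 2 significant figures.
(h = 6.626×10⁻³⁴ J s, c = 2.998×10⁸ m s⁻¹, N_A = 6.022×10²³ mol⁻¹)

7.9×10⁻⁴ mol

Photon energy at 318 nm: hc/λ = (6.626×10⁻³⁴)(2.998×10⁸)/(318×10⁻⁹) = 6.247×10⁻¹⁹ J.
Energy delivered: (1.50 W)(732 s) = 1098 J.
Photons incident: 1098 / 6.247×10⁻¹⁹ = 1.758×10²¹, i.e. 1.758×10²¹/6.022×10²³ = 0.002919 mol.
Photons absorbed: 0.510 × 0.002919 = 0.001489 mol.
Product: Φ × n_abs = 0.532 × 0.001489 = 7.921×10⁻⁴ mol.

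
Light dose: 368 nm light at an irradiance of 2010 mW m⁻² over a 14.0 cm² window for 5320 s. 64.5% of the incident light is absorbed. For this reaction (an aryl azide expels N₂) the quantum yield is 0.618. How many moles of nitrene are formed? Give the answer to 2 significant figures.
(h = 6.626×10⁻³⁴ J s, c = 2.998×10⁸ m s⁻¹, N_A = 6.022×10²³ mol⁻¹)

Photon energy at 368 nm: hc/λ = (6.626×10⁻³⁴)(2.998×10⁸)/(368×10⁻⁹) = 5.398×10⁻¹⁹ J.
Energy delivered: (2010 mW m⁻²)(14.0×10⁻⁴ m²)(5320 s) = 14.97 J.
Photons incident: 14.97 / 5.398×10⁻¹⁹ = 2.773×10¹⁹, i.e. 2.773×10¹⁹/6.022×10²³ = 4.605×10⁻⁵ mol.
Photons absorbed: 0.645 × 4.605×10⁻⁵ = 2.970×10⁻⁵ mol.
Product: Φ × n_abs = 0.618 × 2.970×10⁻⁵ = 1.835×10⁻⁵ mol.

1.8×10⁻⁵ mol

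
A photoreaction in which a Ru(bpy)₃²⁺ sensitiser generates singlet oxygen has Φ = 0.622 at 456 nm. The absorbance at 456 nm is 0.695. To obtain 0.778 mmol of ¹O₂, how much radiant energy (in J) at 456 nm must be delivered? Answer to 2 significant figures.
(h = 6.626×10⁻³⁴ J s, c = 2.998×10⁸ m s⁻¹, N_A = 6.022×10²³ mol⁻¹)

410 J

Product: 0.778 mmol = 7.78×10⁻⁴ mol.
Photons that must be absorbed: 7.78×10⁻⁴ / 0.622 = 0.001251 mol.
Fraction absorbed: 1 − 10^(−0.695) = 0.7982.
Incident photons needed: 0.001251 / 0.7982 = 0.001567 mol.
Photon energy: hc/λ = 4.356×10⁻¹⁹ J; per mole, 2.623×10⁵ J mol⁻¹.
Energy required: 0.001567 × 2.623×10⁵ = 410 J.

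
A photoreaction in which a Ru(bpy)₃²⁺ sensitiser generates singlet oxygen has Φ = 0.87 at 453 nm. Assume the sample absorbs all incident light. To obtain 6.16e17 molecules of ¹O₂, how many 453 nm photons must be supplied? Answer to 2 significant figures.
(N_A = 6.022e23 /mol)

7.1e17 photons

Product: 6.16e17 / 6.022e23 = 1.023e-6 mol.
Photons that must be absorbed: 1.023e-6 / 0.87 = 1.176e-6 mol.
Photon count: 1.176e-6 × 6.022e23 = 7.1e17.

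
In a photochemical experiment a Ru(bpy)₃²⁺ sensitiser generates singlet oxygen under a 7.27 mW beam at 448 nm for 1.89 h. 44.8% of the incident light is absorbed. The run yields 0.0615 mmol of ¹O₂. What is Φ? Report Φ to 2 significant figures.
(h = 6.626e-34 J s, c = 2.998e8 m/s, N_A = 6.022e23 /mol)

Product: 0.0615 mmol = 6.15e-5 mol.
Photon energy at 448 nm: hc/λ = (6.626e-34)(2.998e8)/(448e-9) = 4.434e-19 J.
Energy delivered: (7.27 mW)(6804 s) = 49.47 J.
Photons incident: 49.47 / 4.434e-19 = 1.116e20, i.e. 1.116e20/6.022e23 = 1.853e-4 mol.
Photons absorbed: 0.448 × 1.853e-4 = 8.301e-5 mol.
Φ = 6.15e-5 mol / 8.301e-5 mol photons = 0.74.

Φ = 0.74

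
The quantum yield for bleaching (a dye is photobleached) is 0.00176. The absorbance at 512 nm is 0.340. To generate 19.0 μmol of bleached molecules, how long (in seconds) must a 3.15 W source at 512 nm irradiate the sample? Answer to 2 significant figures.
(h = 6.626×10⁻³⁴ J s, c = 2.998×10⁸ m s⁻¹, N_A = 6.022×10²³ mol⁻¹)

t ≈ 1500 s

Product: 19.0 μmol = 1.90×10⁻⁵ mol.
Photons that must be absorbed: 1.90×10⁻⁵ / 0.00176 = 0.01080 mol.
Fraction absorbed: 1 − 10^(−0.340) = 0.5429.
Incident photons needed: 0.01080 / 0.5429 = 0.01989 mol.
Photon energy: hc/λ = 3.880×10⁻¹⁹ J; per mole, 2.337×10⁵ J mol⁻¹.
Energy required: 0.01989 × 2.337×10⁵ = 4648 J.
Time: 4648 J / 3.15 W = 1500 s.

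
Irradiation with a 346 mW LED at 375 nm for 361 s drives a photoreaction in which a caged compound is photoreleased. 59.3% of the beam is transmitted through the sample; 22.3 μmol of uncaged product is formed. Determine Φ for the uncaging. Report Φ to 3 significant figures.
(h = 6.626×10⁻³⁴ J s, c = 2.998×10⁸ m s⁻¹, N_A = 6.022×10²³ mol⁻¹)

Product: 22.3 μmol = 2.23×10⁻⁵ mol.
Photon energy at 375 nm: hc/λ = (6.626×10⁻³⁴)(2.998×10⁸)/(375×10⁻⁹) = 5.297×10⁻¹⁹ J.
Energy delivered: (346 mW)(361 s) = 124.9 J.
Photons incident: 124.9 / 5.297×10⁻¹⁹ = 2.358×10²⁰, i.e. 2.358×10²⁰/6.022×10²³ = 3.916×10⁻⁴ mol.
Fraction absorbed: 1 − 59.3/100 = 0.4070.
Photons absorbed: 0.4070 × 3.916×10⁻⁴ = 1.594×10⁻⁴ mol.
Φ = 2.23×10⁻⁵ mol / 1.594×10⁻⁴ mol photons = 0.140.

Φ = 0.140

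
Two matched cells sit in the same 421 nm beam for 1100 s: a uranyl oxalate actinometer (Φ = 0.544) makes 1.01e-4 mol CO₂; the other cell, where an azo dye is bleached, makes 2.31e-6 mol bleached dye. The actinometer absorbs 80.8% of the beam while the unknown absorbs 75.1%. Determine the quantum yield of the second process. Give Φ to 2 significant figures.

Photons absorbed by the actinometer: 1.01e-4 / 0.544 = 1.857e-4 mol.
Incident flux: 1.857e-4 / 0.808 = 2.298e-4 einstein.
Absorbed by unknown: 0.751 × 2.298e-4 = 1.726e-4 mol.
Φ(unknown) = 2.31e-6 / 1.726e-4 = 0.013.

Φ = 0.013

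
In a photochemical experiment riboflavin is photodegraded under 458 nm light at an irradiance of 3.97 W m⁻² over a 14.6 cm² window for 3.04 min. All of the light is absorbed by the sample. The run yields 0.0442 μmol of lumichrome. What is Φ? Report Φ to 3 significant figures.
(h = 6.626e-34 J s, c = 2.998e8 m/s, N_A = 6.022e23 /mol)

Product: 0.0442 μmol = 4.42e-8 mol.
Photon energy at 458 nm: hc/λ = (6.626e-34)(2.998e8)/(458e-9) = 4.337e-19 J.
Energy delivered: (3.97 W m⁻²)(14.6e-4 m²)(182.4 s) = 1.057 J.
Photons incident: 1.057 / 4.337e-19 = 2.437e18, i.e. 2.437e18/6.022e23 = 4.047e-6 mol.
Φ = 4.42e-8 mol / 4.047e-6 mol photons = 0.0109.

Φ = 0.0109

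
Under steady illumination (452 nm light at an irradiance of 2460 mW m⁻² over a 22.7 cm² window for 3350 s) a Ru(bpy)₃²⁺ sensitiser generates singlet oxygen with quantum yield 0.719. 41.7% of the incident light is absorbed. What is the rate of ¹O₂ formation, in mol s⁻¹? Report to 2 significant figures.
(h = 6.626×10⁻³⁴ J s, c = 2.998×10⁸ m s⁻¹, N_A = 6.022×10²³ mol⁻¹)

6.3×10⁻⁹ mol s⁻¹

Photon energy at 452 nm: hc/λ = (6.626×10⁻³⁴)(2.998×10⁸)/(452×10⁻⁹) = 4.395×10⁻¹⁹ J.
Energy delivered: (2460 mW m⁻²)(22.7×10⁻⁴ m²)(3350 s) = 18.71 J.
Photons incident: 18.71 / 4.395×10⁻¹⁹ = 4.257×10¹⁹, i.e. 4.257×10¹⁹/6.022×10²³ = 7.069×10⁻⁵ mol.
Photons absorbed: 0.417 × 7.069×10⁻⁵ = 2.948×10⁻⁵ mol.
Product formed: 0.719 × 2.948×10⁻⁵ = 2.120×10⁻⁵ mol.
Rate: 2.120×10⁻⁵ / 3350 s = 6.3×10⁻⁹ mol s⁻¹.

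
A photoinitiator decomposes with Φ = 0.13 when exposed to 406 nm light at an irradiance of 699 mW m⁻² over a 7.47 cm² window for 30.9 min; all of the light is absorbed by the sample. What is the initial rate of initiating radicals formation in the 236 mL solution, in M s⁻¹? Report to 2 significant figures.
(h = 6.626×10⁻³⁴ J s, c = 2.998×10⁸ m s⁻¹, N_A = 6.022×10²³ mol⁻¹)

9.8×10⁻¹⁰ M s⁻¹

Photon energy at 406 nm: hc/λ = (6.626×10⁻³⁴)(2.998×10⁸)/(406×10⁻⁹) = 4.893×10⁻¹⁹ J.
Energy delivered: (699 mW m⁻²)(7.47×10⁻⁴ m²)(1854 s) = 0.9681 J.
Photons incident: 0.9681 / 4.893×10⁻¹⁹ = 1.979×10¹⁸, i.e. 1.979×10¹⁸/6.022×10²³ = 3.286×10⁻⁶ mol.
Product formed: 0.13 × 3.286×10⁻⁶ = 4.272×10⁻⁷ mol.
Rate: 4.272×10⁻⁷ mol / (1854 s × 0.236 L) = 9.8×10⁻¹⁰ M s⁻¹.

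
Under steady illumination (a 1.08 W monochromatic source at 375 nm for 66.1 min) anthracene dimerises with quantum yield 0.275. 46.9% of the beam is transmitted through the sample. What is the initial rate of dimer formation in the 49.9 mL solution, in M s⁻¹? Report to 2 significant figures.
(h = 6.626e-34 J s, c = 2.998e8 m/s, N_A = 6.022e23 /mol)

9.9e-6 M s⁻¹

Photon energy at 375 nm: hc/λ = (6.626e-34)(2.998e8)/(375e-9) = 5.297e-19 J.
Energy delivered: (1.08 W)(3966 s) = 4283 J.
Photons incident: 4283 / 5.297e-19 = 8.086e21, i.e. 8.086e21/6.022e23 = 0.01343 mol.
Fraction absorbed: 1 − 46.9/100 = 0.5310.
Photons absorbed: 0.5310 × 0.01343 = 0.007131 mol.
Product formed: 0.275 × 0.007131 = 0.001961 mol.
Rate: 0.001961 mol / (3966 s × 0.0499 L) = 9.9e-6 M s⁻¹.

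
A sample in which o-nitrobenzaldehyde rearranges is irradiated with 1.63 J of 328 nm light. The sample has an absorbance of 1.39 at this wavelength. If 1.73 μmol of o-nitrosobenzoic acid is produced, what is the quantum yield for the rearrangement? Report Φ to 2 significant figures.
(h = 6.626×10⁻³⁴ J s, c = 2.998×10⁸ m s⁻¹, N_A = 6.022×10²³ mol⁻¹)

Φ = 0.40

Product: 1.73 μmol = 1.73×10⁻⁶ mol.
Photon energy at 328 nm: hc/λ = (6.626×10⁻³⁴)(2.998×10⁸)/(328×10⁻⁹) = 6.056×10⁻¹⁹ J.
Photons incident: 1.63 / 6.056×10⁻¹⁹ = 2.692×10¹⁸, i.e. 2.692×10¹⁸/6.022×10²³ = 4.470×10⁻⁶ mol.
Fraction absorbed: 1 − 10^(−1.39) = 0.9593.
Photons absorbed: 0.9593 × 4.470×10⁻⁶ = 4.288×10⁻⁶ mol.
Φ = 1.73×10⁻⁶ mol / 4.288×10⁻⁶ mol photons = 0.40.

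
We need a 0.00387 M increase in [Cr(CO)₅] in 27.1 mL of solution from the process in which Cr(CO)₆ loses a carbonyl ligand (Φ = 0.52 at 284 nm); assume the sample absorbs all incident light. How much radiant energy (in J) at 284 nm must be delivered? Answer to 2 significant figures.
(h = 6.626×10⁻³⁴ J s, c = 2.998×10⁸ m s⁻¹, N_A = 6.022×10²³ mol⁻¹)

Product: (0.00387 M)(0.0271 L) = 1.049×10⁻⁴ mol.
Photons that must be absorbed: 1.049×10⁻⁴ / 0.52 = 2.017×10⁻⁴ mol.
Photon energy: hc/λ = 6.995×10⁻¹⁹ J; per mole, 4.212×10⁵ J mol⁻¹.
Energy required: 2.017×10⁻⁴ × 4.212×10⁵ = 85 J.

85 J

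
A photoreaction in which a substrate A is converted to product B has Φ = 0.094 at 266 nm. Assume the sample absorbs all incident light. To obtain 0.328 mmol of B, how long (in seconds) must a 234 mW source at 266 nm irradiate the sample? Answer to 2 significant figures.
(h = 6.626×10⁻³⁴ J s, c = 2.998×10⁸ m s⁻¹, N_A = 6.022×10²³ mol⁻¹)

Product: 0.328 mmol = 3.28×10⁻⁴ mol.
Photons that must be absorbed: 3.28×10⁻⁴ / 0.094 = 0.003489 mol.
Photon energy: hc/λ = 7.468×10⁻¹⁹ J; per mole, 4.497×10⁵ J mol⁻¹.
Energy required: 0.003489 × 4.497×10⁵ = 1569 J.
Time: 1569 J / 0.234 W = 6700 s.

t ≈ 6700 s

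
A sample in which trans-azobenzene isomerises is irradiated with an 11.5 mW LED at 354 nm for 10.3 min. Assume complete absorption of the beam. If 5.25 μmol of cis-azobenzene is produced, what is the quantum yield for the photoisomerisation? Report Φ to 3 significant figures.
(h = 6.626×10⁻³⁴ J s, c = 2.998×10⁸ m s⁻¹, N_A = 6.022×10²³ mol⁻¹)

Φ = 0.250

Product: 5.25 μmol = 5.25×10⁻⁶ mol.
Photon energy at 354 nm: hc/λ = (6.626×10⁻³⁴)(2.998×10⁸)/(354×10⁻⁹) = 5.612×10⁻¹⁹ J.
Energy delivered: (11.5 mW)(618 s) = 7.107 J.
Photons incident: 7.107 / 5.612×10⁻¹⁹ = 1.266×10¹⁹, i.e. 1.266×10¹⁹/6.022×10²³ = 2.102×10⁻⁵ mol.
Φ = 5.25×10⁻⁶ mol / 2.102×10⁻⁵ mol photons = 0.250.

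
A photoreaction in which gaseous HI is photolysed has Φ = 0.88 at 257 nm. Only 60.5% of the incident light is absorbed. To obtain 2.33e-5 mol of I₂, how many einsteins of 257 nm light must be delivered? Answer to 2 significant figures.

4.4e-5 einstein

Photons that must be absorbed: 2.33e-5 / 0.88 = 2.648e-5 mol.
Incident photons needed: 2.648e-5 / 0.605 = 4.377e-5 mol.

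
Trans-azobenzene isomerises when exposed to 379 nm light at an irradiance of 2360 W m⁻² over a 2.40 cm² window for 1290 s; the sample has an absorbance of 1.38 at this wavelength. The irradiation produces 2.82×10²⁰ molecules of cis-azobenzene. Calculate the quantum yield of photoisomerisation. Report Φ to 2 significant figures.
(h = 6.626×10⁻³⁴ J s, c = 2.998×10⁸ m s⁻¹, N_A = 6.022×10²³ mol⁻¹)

Φ = 0.21

Product: 2.82×10²⁰ / 6.022×10²³ = 4.683×10⁻⁴ mol.
Photon energy at 379 nm: hc/λ = (6.626×10⁻³⁴)(2.998×10⁸)/(379×10⁻⁹) = 5.241×10⁻¹⁹ J.
Energy delivered: (2360 W m⁻²)(2.40×10⁻⁴ m²)(1290 s) = 730.7 J.
Photons incident: 730.7 / 5.241×10⁻¹⁹ = 1.394×10²¹, i.e. 1.394×10²¹/6.022×10²³ = 0.002315 mol.
Fraction absorbed: 1 − 10^(−1.38) = 0.9583.
Photons absorbed: 0.9583 × 0.002315 = 0.002218 mol.
Φ = 4.683×10⁻⁴ mol / 0.002218 mol photons = 0.21.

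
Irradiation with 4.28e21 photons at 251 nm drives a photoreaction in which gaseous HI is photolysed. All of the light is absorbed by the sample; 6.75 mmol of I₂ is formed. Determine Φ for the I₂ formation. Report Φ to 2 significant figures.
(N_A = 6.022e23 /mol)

Product: 6.75 mmol = 0.00675 mol.
Moles of photons: 4.28e21 / 6.022e23 = 0.007107 mol.
Φ = 0.00675 mol / 0.007107 mol photons = 0.95.

Φ = 0.95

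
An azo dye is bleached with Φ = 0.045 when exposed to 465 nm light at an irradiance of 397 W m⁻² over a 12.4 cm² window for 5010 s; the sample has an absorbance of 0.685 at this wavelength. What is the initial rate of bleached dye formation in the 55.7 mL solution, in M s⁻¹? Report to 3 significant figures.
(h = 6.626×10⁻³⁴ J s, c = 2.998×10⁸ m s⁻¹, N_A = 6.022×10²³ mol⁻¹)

Photon energy at 465 nm: hc/λ = (6.626×10⁻³⁴)(2.998×10⁸)/(465×10⁻⁹) = 4.272×10⁻¹⁹ J.
Energy delivered: (397 W m⁻²)(12.4×10⁻⁴ m²)(5010 s) = 2466 J.
Photons incident: 2466 / 4.272×10⁻¹⁹ = 5.772×10²¹, i.e. 5.772×10²¹/6.022×10²³ = 0.009585 mol.
Fraction absorbed: 1 − 10^(−0.685) = 0.7935.
Photons absorbed: 0.7935 × 0.009585 = 0.007606 mol.
Product formed: 0.045 × 0.007606 = 3.423×10⁻⁴ mol.
Rate: 3.423×10⁻⁴ mol / (5010 s × 0.0557 L) = 1.23×10⁻⁶ M s⁻¹.

1.23×10⁻⁶ M s⁻¹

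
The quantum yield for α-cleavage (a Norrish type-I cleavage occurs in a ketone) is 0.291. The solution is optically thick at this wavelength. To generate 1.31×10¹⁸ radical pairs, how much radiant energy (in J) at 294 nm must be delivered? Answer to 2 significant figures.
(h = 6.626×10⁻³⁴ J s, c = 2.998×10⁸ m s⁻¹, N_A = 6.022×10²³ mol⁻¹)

3.0 J

Product: 1.31×10¹⁸ / 6.022×10²³ = 2.175×10⁻⁶ mol.
Photons that must be absorbed: 2.175×10⁻⁶ / 0.291 = 7.474×10⁻⁶ mol.
Photon energy: hc/λ = 6.757×10⁻¹⁹ J; per mole, 4.069×10⁵ J mol⁻¹.
Energy required: 7.474×10⁻⁶ × 4.069×10⁵ = 3.0 J.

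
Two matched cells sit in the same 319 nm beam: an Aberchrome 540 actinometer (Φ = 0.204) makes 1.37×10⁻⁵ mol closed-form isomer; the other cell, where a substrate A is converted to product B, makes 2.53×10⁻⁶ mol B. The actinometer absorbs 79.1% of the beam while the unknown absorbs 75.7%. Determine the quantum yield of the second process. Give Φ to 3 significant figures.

Φ = 0.0394

Photons absorbed by the actinometer: 1.37×10⁻⁵ / 0.204 = 6.716×10⁻⁵ mol.
Incident flux: 6.716×10⁻⁵ / 0.791 = 8.491×10⁻⁵ einstein.
Absorbed by unknown: 0.757 × 8.491×10⁻⁵ = 6.428×10⁻⁵ mol.
Φ(unknown) = 2.53×10⁻⁶ / 6.428×10⁻⁵ = 0.0394.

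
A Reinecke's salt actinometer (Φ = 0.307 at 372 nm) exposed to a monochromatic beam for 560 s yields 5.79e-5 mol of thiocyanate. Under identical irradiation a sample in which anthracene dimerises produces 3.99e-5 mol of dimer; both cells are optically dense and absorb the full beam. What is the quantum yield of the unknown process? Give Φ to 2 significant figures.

Photons absorbed by the actinometer: 5.79e-5 / 0.307 = 1.886e-4 mol.
Φ(unknown) = 3.99e-5 / 1.886e-4 = 0.21.

Φ = 0.21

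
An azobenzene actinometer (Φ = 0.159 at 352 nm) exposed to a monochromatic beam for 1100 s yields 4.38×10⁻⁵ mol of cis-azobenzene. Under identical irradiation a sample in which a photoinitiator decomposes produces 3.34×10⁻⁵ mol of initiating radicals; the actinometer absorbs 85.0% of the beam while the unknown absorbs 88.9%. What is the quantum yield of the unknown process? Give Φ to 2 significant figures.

Φ = 0.12

Photons absorbed by the actinometer: 4.38×10⁻⁵ / 0.159 = 2.755×10⁻⁴ mol.
Incident flux: 2.755×10⁻⁴ / 0.850 = 3.241×10⁻⁴ einstein.
Absorbed by unknown: 0.889 × 3.241×10⁻⁴ = 2.881×10⁻⁴ mol.
Φ(unknown) = 3.34×10⁻⁵ / 2.881×10⁻⁴ = 0.12.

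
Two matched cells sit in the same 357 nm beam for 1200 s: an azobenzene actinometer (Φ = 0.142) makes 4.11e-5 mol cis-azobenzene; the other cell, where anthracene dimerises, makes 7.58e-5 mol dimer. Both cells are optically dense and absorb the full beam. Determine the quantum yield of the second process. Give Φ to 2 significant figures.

Photons absorbed by the actinometer: 4.11e-5 / 0.142 = 2.894e-4 mol.
Φ(unknown) = 7.58e-5 / 2.894e-4 = 0.26.

Φ = 0.26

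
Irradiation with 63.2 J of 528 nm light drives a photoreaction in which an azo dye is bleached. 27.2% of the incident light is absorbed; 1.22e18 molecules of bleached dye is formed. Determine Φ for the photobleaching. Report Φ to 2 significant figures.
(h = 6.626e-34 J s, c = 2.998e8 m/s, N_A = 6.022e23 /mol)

Φ = 0.027

Product: 1.22e18 / 6.022e23 = 2.026e-6 mol.
Photon energy at 528 nm: hc/λ = (6.626e-34)(2.998e8)/(528e-9) = 3.762e-19 J.
Photons incident: 63.2 / 3.762e-19 = 1.680e20, i.e. 1.680e20/6.022e23 = 2.790e-4 mol.
Photons absorbed: 0.272 × 2.790e-4 = 7.589e-5 mol.
Φ = 2.026e-6 mol / 7.589e-5 mol photons = 0.027.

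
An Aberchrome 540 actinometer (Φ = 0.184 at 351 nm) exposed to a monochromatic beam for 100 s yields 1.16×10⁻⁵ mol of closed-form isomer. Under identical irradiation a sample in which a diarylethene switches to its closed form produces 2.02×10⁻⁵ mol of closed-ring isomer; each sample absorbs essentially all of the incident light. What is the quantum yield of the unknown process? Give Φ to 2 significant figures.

Photons absorbed by the actinometer: 1.16×10⁻⁵ / 0.184 = 6.304×10⁻⁵ mol.
Φ(unknown) = 2.02×10⁻⁵ / 6.304×10⁻⁵ = 0.32.

Φ = 0.32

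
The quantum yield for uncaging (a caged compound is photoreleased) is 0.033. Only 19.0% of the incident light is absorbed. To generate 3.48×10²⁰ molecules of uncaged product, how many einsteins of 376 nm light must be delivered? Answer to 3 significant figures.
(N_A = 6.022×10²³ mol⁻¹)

0.0922 einstein

Product: 3.48×10²⁰ / 6.022×10²³ = 5.779×10⁻⁴ mol.
Photons that must be absorbed: 5.779×10⁻⁴ / 0.033 = 0.01751 mol.
Incident photons needed: 0.01751 / 0.190 = 0.09216 mol.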